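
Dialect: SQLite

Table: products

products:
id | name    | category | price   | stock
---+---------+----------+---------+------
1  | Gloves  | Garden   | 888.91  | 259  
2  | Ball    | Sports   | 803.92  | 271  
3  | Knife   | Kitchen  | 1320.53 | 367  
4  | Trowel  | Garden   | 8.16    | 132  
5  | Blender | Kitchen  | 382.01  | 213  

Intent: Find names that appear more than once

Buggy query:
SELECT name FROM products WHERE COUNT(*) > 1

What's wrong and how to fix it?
Bug: WHERE can't reference COUNT(*); aggregates are computed after WHERE

Fix: Group first, then use HAVING for the count condition

Corrected query:
SELECT name FROM products GROUP BY name HAVING COUNT(*) > 1

Result:
(no rows)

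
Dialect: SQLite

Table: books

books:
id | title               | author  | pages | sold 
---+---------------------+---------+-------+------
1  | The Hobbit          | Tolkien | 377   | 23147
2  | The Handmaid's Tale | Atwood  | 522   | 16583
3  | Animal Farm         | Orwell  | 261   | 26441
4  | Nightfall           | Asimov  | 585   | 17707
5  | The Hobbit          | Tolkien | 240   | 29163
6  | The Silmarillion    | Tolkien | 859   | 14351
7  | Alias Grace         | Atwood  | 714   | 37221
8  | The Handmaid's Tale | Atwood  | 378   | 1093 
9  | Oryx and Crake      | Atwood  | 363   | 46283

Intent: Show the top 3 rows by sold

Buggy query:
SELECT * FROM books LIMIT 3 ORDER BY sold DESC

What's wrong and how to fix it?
Bug: LIMIT must come after ORDER BY

Fix: Sort with ORDER BY, then apply LIMIT

Corrected query:
SELECT * FROM books ORDER BY sold DESC LIMIT 3

Result:
id | title          | author  | pages | sold 
---+----------------+---------+-------+------
9  | Oryx and Crake | Atwood  | 363   | 46283
7  | Alias Grace    | Atwood  | 714   | 37221
5  | The Hobbit     | Tolkien | 240   | 29163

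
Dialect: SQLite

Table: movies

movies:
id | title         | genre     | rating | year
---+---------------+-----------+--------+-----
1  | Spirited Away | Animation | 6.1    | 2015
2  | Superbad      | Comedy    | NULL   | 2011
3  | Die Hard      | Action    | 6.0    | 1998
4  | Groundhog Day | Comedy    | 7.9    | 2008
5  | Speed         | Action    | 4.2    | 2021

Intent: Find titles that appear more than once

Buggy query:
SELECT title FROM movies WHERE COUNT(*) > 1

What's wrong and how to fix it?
Bug: COUNT(*) is an aggregate and cannot be used in WHERE

Fix: GROUP BY title, then filter groups with HAVING COUNT(*) > 1

Corrected query:
SELECT title FROM movies GROUP BY title HAVING COUNT(*) > 1

Result:
(no rows)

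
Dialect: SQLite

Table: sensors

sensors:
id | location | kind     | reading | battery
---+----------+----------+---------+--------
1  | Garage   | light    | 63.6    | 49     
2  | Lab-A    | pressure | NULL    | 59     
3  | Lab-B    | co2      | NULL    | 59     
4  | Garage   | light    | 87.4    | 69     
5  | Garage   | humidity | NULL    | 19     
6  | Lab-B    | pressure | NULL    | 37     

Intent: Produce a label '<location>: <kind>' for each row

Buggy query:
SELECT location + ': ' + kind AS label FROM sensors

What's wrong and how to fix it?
Bug: '+' is numeric addition; on text columns SQLite converts them to 0 instead of concatenating

Fix: Use the || operator for string concatenation

Corrected query:
SELECT location || ': ' || kind AS label FROM sensors

Result:
label           
----------------
Garage: light   
Lab-A: pressure 
Lab-B: co2      
Garage: light   
Garage: humidity
Lab-B: pressure 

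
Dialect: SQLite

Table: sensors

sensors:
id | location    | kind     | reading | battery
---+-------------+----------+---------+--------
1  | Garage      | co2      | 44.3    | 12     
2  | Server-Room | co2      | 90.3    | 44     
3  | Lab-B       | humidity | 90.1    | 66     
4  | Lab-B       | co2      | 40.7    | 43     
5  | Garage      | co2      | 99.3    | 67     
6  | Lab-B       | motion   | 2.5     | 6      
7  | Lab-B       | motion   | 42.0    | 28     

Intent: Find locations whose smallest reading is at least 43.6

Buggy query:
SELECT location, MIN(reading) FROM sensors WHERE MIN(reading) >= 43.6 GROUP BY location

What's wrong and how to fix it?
Bug: MIN() in WHERE is a misuse of aggregate

Fix: Replace WHERE with HAVING after the GROUP BY

Corrected query:
SELECT location, MIN(reading) FROM sensors GROUP BY location HAVING MIN(reading) >= 43.6

Result:
location    | MIN(reading)
------------+-------------
Garage      | 44.3        
Server-Room | 90.3        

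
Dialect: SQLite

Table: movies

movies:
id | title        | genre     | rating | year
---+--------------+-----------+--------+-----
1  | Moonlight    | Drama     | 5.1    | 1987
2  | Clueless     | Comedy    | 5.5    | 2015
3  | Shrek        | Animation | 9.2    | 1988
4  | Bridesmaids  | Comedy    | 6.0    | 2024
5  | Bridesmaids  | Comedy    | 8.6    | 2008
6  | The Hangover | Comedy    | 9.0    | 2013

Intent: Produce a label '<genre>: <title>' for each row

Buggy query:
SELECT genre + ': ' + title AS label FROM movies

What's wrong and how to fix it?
Bug: '+' is numeric addition; on text columns SQLite converts them to 0 instead of concatenating

Fix: Use the || operator for string concatenation

Corrected query:
SELECT genre || ': ' || title AS label FROM movies

Result:
label               
--------------------
Drama: Moonlight    
Comedy: Clueless    
Animation: Shrek    
Comedy: Bridesmaids 
Comedy: Bridesmaids 
Comedy: The Hangover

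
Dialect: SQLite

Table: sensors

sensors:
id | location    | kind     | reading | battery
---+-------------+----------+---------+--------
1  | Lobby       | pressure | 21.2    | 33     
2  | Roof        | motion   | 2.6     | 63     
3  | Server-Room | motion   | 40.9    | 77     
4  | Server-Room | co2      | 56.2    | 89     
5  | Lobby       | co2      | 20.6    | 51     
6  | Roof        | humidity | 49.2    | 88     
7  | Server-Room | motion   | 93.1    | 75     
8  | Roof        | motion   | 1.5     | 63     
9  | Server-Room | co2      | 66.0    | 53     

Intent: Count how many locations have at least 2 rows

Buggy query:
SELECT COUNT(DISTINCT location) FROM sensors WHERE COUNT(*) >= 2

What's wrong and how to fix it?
Bug: WHERE filters individual rows, not groups, so a group-level COUNT is invalid there

Fix: Group first with HAVING COUNT(*) >= 2, then COUNT the resulting groups

Corrected query:
SELECT COUNT(*) FROM (SELECT location FROM sensors GROUP BY location HAVING COUNT(*) >= 2)

Result:
COUNT(*)
--------
3       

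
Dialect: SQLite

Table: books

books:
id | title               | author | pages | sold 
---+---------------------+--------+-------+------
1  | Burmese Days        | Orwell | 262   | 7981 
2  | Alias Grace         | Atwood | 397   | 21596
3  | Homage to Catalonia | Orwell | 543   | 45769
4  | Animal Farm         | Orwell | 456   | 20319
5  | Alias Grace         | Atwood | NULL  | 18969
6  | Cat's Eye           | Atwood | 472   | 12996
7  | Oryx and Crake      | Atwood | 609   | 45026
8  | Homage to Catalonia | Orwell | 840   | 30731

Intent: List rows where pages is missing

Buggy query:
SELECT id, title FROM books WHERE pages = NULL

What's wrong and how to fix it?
Bug: Comparing to NULL with '=' never matches; NULL = NULL is unknown, not true

Fix: Replace '= NULL' with 'IS NULL'

Corrected query:
SELECT id, title FROM books WHERE pages IS NULL

Result:
id | title      
---+------------
5  | Alias Grace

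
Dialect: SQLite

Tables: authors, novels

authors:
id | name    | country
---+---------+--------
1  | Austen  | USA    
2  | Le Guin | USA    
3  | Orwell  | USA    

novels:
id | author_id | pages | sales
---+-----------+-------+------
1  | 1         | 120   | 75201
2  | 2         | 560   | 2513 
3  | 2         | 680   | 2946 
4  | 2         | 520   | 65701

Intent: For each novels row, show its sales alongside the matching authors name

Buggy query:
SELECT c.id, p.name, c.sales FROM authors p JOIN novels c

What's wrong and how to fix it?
Bug: Missing join condition: each novels row is matched to all authors rows instead of just its own

Fix: Specify the join condition linking the foreign key to the parent id

Corrected query:
SELECT c.id, p.name, c.sales FROM authors p JOIN novels c ON c.author_id = p.id

Result:
id | name    | sales
---+---------+------
1  | Austen  | 75201
2  | Le Guin | 2513 
3  | Le Guin | 2946 
4  | Le Guin | 65701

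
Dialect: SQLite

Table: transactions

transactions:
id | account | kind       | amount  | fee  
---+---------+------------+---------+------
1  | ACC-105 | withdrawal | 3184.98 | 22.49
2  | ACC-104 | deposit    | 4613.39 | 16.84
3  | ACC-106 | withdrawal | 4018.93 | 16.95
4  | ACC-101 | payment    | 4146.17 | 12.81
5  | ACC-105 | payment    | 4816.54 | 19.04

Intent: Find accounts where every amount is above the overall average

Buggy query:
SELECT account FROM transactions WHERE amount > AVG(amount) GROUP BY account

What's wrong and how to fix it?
Bug: WHERE evaluates per row before aggregation, so AVG() is unavailable

Fix: Compute the overall average in a scalar subquery and compare each group's MIN against it in HAVING

Corrected query:
SELECT account FROM transactions GROUP BY account HAVING MIN(amount) > (SELECT AVG(amount) FROM transactions)

Result:
account
-------
ACC-104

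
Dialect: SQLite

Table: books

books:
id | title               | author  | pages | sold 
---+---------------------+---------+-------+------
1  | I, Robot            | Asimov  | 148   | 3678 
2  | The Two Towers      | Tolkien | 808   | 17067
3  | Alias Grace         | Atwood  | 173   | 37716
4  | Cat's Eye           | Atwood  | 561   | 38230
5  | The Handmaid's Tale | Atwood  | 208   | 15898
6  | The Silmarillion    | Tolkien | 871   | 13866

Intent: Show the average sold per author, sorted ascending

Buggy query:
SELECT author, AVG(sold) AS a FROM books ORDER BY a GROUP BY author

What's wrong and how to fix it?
Bug: GROUP BY must precede ORDER BY

Fix: Move ORDER BY to the end, after GROUP BY

Corrected query:
SELECT author, AVG(sold) AS a FROM books GROUP BY author ORDER BY a

Result:
author  | a           
--------+-------------
Asimov  | 3678        
Tolkien | 15466.5     
Atwood  | 30614.666667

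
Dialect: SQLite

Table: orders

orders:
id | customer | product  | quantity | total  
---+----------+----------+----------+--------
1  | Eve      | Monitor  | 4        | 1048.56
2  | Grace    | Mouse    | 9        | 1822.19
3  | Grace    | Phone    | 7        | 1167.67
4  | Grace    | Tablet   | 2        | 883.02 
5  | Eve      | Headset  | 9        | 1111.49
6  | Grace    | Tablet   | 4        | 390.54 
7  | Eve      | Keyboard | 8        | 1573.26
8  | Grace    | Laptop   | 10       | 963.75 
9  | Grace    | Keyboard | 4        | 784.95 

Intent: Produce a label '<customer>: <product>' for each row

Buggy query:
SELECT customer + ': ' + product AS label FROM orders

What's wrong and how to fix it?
Bug: SQLite uses || for string concatenation; + coerces text to numbers (yielding 0)

Fix: Use the || operator for string concatenation

Corrected query:
SELECT customer || ': ' || product AS label FROM orders

Result:
label          
---------------
Eve: Monitor   
Grace: Mouse   
Grace: Phone   
Grace: Tablet  
Eve: Headset   
Grace: Tablet  
Eve: Keyboard  
Grace: Laptop  
Grace: Keyboard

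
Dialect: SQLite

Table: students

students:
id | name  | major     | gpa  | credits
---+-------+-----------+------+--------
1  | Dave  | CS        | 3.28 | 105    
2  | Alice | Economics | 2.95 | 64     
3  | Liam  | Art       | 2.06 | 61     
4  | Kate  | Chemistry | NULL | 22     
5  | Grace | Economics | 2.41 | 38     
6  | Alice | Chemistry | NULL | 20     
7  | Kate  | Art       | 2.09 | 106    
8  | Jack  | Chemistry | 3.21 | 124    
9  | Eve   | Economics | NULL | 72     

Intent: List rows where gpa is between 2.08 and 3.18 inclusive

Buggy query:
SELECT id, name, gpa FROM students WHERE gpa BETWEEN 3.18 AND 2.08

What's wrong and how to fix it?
Bug: The bounds are reversed; BETWEEN a AND b requires a <= b to match anything

Fix: Write BETWEEN 2.08 AND 3.18

Corrected query:
SELECT id, name, gpa FROM students WHERE gpa BETWEEN 2.08 AND 3.18

Result:
id | name  | gpa 
---+-------+-----
2  | Alice | 2.95
5  | Grace | 2.41
7  | Kate  | 2.09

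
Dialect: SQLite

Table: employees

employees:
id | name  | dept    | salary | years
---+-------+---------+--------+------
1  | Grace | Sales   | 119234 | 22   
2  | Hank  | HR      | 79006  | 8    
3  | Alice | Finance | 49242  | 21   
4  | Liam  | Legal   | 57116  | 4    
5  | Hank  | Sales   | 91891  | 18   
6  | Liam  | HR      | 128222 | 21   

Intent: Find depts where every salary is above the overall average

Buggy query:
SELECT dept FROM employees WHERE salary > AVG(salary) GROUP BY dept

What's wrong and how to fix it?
Bug: WHERE evaluates per row before aggregation, so AVG() is unavailable

Fix: Compute the overall average in a scalar subquery and compare each group's MIN against it in HAVING

Corrected query:
SELECT dept FROM employees GROUP BY dept HAVING MIN(salary) > (SELECT AVG(salary) FROM employees)

Result:
dept 
-----
Sales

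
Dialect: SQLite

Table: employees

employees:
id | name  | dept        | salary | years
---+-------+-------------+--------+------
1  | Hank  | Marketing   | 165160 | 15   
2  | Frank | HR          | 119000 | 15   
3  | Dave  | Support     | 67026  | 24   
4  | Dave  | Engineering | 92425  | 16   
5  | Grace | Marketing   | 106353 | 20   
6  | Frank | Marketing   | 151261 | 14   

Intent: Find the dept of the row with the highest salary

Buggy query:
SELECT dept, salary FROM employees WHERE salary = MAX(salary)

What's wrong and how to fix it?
Bug: WHERE is evaluated per row; an aggregate over the whole table isn't defined there

Fix: Use a subquery: WHERE salary = (SELECT MAX(salary) FROM employees)

Corrected query:
SELECT dept, salary FROM employees WHERE salary = (SELECT MAX(salary) FROM employees)

Result:
dept      | salary
----------+-------
Marketing | 165160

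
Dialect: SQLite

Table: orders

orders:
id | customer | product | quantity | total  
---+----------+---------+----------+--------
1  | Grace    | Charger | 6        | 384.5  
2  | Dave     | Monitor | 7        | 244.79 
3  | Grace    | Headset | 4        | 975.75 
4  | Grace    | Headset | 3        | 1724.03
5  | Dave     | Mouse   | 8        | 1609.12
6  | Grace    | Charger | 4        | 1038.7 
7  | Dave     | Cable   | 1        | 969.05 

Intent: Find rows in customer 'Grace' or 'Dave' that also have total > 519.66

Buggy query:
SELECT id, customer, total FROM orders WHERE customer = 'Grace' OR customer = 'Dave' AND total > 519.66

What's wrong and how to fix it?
Bug: AND binds tighter than OR, so this parses as customer = 'Grace' OR (customer = 'Dave' AND total > 519.66)

Fix: Group the OR with parentheses (or use IN), then AND the threshold

Corrected query:
SELECT id, customer, total FROM orders WHERE (customer = 'Grace' OR customer = 'Dave') AND total > 519.66

Result:
id | customer | total  
---+----------+--------
3  | Grace    | 975.75 
4  | Grace    | 1724.03
5  | Dave     | 1609.12
6  | Grace    | 1038.7 
7  | Dave     | 969.05 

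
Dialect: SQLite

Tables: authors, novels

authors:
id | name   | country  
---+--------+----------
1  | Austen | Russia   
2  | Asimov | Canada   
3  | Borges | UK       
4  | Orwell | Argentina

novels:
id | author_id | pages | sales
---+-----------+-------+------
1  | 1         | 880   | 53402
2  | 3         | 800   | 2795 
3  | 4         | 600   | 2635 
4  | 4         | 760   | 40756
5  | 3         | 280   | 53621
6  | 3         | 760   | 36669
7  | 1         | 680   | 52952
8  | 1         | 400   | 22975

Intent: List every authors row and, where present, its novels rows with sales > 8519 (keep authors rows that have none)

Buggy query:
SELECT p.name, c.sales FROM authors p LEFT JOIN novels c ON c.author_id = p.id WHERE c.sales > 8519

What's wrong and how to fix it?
Bug: A WHERE condition on the right-hand table after LEFT JOIN drops unmatched parents

Fix: Put 'c.sales > 8519' in the JOIN's ON clause instead of WHERE

Corrected query:
SELECT p.name, c.sales FROM authors p LEFT JOIN novels c ON c.author_id = p.id AND c.sales > 8519

Result:
name   | sales
-------+------
Austen | 22975
Austen | 52952
Austen | 53402
Asimov | NULL 
Borges | 36669
Borges | 53621
Orwell | 40756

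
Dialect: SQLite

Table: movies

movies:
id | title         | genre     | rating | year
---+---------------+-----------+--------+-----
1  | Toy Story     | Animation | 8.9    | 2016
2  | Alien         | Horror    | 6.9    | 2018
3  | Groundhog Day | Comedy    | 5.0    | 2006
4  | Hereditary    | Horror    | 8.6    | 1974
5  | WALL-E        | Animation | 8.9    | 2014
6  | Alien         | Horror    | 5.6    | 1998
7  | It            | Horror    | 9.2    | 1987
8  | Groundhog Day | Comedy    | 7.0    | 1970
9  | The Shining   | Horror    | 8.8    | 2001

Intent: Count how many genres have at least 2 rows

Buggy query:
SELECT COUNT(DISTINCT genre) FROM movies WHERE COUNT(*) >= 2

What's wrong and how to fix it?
Bug: COUNT(*) cannot appear in WHERE; the per-group count doesn't exist yet

Fix: Use a subquery that GROUPs and filters with HAVING, then count its rows

Corrected query:
SELECT COUNT(*) FROM (SELECT genre FROM movies GROUP BY genre HAVING COUNT(*) >= 2)

Result:
COUNT(*)
--------
3       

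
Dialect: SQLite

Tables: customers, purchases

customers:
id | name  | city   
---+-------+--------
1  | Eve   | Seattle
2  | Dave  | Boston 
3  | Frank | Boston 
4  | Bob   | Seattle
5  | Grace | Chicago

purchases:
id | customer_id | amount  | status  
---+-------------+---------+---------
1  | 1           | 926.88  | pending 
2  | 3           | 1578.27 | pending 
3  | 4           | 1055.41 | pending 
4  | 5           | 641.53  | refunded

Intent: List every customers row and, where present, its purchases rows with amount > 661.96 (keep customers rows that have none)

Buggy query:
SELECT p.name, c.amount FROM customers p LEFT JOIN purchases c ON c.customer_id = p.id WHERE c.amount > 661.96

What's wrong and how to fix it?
Bug: A WHERE condition on the right-hand table after LEFT JOIN drops unmatched parents

Fix: Put 'c.amount > 661.96' in the JOIN's ON clause instead of WHERE

Corrected query:
SELECT p.name, c.amount FROM customers p LEFT JOIN purchases c ON c.customer_id = p.id AND c.amount > 661.96

Result:
name  | amount 
------+--------
Eve   | 926.88 
Dave  | NULL   
Frank | 1578.27
Bob   | 1055.41
Grace | NULL   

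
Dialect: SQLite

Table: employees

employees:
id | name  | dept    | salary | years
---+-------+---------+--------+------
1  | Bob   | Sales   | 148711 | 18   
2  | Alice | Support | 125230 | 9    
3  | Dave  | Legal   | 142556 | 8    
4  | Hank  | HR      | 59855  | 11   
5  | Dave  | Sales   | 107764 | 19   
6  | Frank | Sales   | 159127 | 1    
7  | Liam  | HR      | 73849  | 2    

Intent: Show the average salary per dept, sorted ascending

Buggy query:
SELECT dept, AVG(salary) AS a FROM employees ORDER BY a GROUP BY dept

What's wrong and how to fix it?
Bug: GROUP BY must precede ORDER BY

Fix: Move ORDER BY to the end, after GROUP BY

Corrected query:
SELECT dept, AVG(salary) AS a FROM employees GROUP BY dept ORDER BY a

Result:
dept    | a     
--------+-------
HR      | 66852 
Support | 125230
Sales   | 138534
Legal   | 142556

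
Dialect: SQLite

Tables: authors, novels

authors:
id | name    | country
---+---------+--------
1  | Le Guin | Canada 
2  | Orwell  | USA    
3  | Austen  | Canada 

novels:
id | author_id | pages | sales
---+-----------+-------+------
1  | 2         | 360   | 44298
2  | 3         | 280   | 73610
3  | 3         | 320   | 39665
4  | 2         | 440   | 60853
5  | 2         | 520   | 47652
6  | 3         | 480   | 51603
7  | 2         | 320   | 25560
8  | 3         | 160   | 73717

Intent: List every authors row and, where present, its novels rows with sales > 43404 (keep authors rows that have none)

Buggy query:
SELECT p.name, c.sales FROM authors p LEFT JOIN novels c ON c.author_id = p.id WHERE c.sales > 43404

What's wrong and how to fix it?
Bug: Filtering c.sales in WHERE discards the NULL rows produced by LEFT JOIN, turning it into an inner join

Fix: Put 'c.sales > 43404' in the JOIN's ON clause instead of WHERE

Corrected query:
SELECT p.name, c.sales FROM authors p LEFT JOIN novels c ON c.author_id = p.id AND c.sales > 43404

Result:
name    | sales
--------+------
Le Guin | NULL 
Orwell  | 44298
Orwell  | 47652
Orwell  | 60853
Austen  | 51603
Austen  | 73610
Austen  | 73717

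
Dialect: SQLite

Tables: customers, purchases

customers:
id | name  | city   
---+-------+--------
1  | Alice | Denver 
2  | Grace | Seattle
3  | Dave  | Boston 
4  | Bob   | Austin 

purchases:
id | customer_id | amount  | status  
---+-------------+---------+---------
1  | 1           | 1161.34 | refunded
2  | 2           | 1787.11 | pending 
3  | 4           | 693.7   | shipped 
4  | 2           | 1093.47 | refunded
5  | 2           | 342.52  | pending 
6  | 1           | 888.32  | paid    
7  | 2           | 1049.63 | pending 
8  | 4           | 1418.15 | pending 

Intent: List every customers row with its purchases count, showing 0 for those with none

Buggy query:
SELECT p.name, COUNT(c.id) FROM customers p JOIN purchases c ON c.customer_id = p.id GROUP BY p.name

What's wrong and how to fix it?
Bug: INNER JOIN drops customers rows that have no matching purchases rows

Fix: Switch to LEFT JOIN to retain unmatched parent rows

Corrected query:
SELECT p.name, COUNT(c.id) FROM customers p LEFT JOIN purchases c ON c.customer_id = p.id GROUP BY p.name

Result:
name  | COUNT(c.id)
------+------------
Alice | 2          
Bob   | 2          
Dave  | 0          
Grace | 4          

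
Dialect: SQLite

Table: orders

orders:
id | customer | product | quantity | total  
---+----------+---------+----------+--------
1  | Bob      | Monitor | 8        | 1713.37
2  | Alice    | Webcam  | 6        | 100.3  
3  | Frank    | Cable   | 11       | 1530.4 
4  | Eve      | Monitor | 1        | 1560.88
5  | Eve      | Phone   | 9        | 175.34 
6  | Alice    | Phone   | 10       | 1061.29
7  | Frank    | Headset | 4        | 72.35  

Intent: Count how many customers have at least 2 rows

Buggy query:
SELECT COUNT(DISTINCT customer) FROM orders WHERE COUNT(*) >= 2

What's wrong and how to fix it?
Bug: WHERE filters individual rows, not groups, so a group-level COUNT is invalid there

Fix: Group first with HAVING COUNT(*) >= 2, then COUNT the resulting groups

Corrected query:
SELECT COUNT(*) FROM (SELECT customer FROM orders GROUP BY customer HAVING COUNT(*) >= 2)

Result:
COUNT(*)
--------
3       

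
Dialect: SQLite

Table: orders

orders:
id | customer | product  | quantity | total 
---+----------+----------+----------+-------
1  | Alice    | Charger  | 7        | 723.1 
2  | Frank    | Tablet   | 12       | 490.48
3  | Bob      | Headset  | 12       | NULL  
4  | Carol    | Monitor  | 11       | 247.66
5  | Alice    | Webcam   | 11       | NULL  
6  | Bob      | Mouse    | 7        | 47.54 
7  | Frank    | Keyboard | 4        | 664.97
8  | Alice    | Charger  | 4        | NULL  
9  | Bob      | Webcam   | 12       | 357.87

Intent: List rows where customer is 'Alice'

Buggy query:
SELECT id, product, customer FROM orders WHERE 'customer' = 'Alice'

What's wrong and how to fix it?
Bug: Single quotes denote string literals in SQL; the column name is being compared as a constant string

Fix: Reference the column as customer without single quotes

Corrected query:
SELECT id, product, customer FROM orders WHERE customer = 'Alice'

Result:
id | product | customer
---+---------+---------
1  | Charger | Alice   
5  | Webcam  | Alice   
8  | Charger | Alice   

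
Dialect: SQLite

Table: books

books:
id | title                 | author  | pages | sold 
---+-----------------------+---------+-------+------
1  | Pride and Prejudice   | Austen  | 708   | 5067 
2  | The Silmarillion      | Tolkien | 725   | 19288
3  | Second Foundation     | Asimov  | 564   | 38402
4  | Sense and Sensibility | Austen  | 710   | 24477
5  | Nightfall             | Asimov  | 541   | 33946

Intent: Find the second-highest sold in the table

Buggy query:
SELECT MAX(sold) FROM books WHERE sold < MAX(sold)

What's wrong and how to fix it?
Bug: MAX(sold) on the right of the comparison is an aggregate-in-WHERE error

Fix: Put the inner MAX in a scalar subquery

Corrected query:
SELECT MAX(sold) FROM books WHERE sold < (SELECT MAX(sold) FROM books)

Result:
MAX(sold)
---------
33946    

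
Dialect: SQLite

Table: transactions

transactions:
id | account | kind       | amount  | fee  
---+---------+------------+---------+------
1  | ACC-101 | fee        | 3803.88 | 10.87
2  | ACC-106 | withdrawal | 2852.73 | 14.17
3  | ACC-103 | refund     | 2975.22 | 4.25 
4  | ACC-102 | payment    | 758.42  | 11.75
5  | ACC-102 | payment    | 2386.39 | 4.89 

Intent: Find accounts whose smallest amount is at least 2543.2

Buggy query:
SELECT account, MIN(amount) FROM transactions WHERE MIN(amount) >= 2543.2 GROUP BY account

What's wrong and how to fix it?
Bug: Aggregates like MIN are computed per group after WHERE runs

Fix: Use HAVING for the per-group MIN condition

Corrected query:
SELECT account, MIN(amount) FROM transactions GROUP BY account HAVING MIN(amount) >= 2543.2

Result:
account | MIN(amount)
--------+------------
ACC-101 | 3803.88    
ACC-103 | 2975.22    
ACC-106 | 2852.73    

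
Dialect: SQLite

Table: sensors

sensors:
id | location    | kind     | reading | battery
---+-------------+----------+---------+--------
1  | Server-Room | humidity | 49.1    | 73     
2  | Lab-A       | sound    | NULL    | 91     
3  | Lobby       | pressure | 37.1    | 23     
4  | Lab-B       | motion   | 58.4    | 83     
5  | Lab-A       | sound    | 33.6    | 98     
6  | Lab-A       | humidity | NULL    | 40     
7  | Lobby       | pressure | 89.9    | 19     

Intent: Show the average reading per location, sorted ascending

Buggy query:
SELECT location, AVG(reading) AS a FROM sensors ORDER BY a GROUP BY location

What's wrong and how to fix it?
Bug: GROUP BY must precede ORDER BY

Fix: Move ORDER BY to the end, after GROUP BY

Corrected query:
SELECT location, AVG(reading) AS a FROM sensors GROUP BY location ORDER BY a

Result:
location    | a   
------------+-----
Lab-A       | 33.6
Server-Room | 49.1
Lab-B       | 58.4
Lobby       | 63.5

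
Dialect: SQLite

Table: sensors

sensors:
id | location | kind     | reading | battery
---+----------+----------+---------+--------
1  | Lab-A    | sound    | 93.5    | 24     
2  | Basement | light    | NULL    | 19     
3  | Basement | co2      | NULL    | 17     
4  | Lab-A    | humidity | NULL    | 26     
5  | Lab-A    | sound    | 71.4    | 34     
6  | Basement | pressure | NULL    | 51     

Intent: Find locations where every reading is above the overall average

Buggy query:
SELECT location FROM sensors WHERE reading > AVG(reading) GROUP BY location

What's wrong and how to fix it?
Bug: WHERE evaluates per row before aggregation, so AVG() is unavailable

Fix: Compute the overall average in a scalar subquery and compare each group's MIN against it in HAVING

Corrected query:
SELECT location FROM sensors GROUP BY location HAVING MIN(reading) > (SELECT AVG(reading) FROM sensors)

Result:
(no rows)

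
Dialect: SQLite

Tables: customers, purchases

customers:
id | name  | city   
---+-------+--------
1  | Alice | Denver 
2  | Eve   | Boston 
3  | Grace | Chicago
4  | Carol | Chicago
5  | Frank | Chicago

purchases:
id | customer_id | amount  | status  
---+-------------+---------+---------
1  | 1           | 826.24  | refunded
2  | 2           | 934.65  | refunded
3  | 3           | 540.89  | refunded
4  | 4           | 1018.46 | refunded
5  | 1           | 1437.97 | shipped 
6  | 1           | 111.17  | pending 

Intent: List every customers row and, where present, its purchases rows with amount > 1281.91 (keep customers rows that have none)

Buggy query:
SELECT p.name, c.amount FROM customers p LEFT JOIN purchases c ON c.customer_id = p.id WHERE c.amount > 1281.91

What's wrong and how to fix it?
Bug: A WHERE condition on the right-hand table after LEFT JOIN drops unmatched parents

Fix: Put 'c.amount > 1281.91' in the JOIN's ON clause instead of WHERE

Corrected query:
SELECT p.name, c.amount FROM customers p LEFT JOIN purchases c ON c.customer_id = p.id AND c.amount > 1281.91

Result:
name  | amount 
------+--------
Alice | 1437.97
Eve   | NULL   
Grace | NULL   
Carol | NULL   
Frank | NULL   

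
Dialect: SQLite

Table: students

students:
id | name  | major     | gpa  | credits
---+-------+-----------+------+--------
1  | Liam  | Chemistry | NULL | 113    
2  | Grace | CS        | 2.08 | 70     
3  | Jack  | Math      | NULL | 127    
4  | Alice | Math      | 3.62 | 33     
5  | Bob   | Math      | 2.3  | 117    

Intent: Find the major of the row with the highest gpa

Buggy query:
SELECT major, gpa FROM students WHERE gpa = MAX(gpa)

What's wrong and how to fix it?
Bug: MAX(gpa) is an aggregate and cannot be used directly in WHERE

Fix: Use a subquery: WHERE gpa = (SELECT MAX(gpa) FROM students)

Corrected query:
SELECT major, gpa FROM students WHERE gpa = (SELECT MAX(gpa) FROM students)

Result:
major | gpa 
------+-----
Math  | 3.62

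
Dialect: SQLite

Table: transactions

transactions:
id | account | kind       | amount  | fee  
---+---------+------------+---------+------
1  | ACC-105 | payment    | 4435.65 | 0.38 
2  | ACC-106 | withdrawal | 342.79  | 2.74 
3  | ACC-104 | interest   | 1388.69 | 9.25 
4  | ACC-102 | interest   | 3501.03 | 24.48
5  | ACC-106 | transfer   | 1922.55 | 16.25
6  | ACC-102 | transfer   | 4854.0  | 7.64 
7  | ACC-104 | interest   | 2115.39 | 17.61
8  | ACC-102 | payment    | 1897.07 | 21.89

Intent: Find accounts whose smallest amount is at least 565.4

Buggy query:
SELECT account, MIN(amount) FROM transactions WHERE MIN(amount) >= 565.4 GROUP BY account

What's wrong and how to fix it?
Bug: MIN() in WHERE is a misuse of aggregate

Fix: Use HAVING for the per-group MIN condition

Corrected query:
SELECT account, MIN(amount) FROM transactions GROUP BY account HAVING MIN(amount) >= 565.4

Result:
account | MIN(amount)
--------+------------
ACC-102 | 1897.07    
ACC-104 | 1388.69    
ACC-105 | 4435.65    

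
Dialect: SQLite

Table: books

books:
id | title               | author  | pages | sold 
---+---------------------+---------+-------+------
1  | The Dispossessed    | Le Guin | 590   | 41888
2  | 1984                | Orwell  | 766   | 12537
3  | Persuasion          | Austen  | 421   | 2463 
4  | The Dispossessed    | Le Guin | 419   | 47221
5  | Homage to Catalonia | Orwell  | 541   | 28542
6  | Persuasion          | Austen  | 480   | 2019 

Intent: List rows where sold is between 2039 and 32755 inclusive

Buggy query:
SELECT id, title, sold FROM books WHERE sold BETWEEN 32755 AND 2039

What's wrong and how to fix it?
Bug: BETWEEN expects the lower bound first; with 32755 AND 2039 the range is empty

Fix: Write BETWEEN 2039 AND 32755

Corrected query:
SELECT id, title, sold FROM books WHERE sold BETWEEN 2039 AND 32755

Result:
id | title               | sold 
---+---------------------+------
2  | 1984                | 12537
3  | Persuasion          | 2463 
5  | Homage to Catalonia | 28542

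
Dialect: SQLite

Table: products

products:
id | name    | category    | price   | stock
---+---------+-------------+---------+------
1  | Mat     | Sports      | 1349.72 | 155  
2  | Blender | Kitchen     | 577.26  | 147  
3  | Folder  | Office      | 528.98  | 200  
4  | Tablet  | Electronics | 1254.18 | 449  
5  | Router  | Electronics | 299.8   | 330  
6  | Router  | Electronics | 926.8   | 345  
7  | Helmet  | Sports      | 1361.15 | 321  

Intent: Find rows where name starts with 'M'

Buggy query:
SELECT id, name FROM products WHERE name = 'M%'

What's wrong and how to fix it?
Bug: Wildcards only work with LIKE; '=' treats '%' as a literal character

Fix: Replace '=' with LIKE so 'M%' is treated as a pattern

Corrected query:
SELECT id, name FROM products WHERE name LIKE 'M%'

Result:
id | name
---+-----
1  | Mat 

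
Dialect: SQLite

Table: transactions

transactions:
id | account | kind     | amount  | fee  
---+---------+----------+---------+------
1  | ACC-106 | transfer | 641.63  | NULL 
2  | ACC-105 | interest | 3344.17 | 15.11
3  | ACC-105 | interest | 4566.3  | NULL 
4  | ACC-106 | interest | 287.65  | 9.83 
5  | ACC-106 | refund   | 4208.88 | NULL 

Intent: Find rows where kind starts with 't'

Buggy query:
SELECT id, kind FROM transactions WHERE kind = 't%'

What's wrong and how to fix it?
Bug: '=' compares the literal string including the % character; pattern matching needs LIKE

Fix: Use LIKE for wildcard pattern matching

Corrected query:
SELECT id, kind FROM transactions WHERE kind LIKE 't%'

Result:
id | kind    
---+---------
1  | transfer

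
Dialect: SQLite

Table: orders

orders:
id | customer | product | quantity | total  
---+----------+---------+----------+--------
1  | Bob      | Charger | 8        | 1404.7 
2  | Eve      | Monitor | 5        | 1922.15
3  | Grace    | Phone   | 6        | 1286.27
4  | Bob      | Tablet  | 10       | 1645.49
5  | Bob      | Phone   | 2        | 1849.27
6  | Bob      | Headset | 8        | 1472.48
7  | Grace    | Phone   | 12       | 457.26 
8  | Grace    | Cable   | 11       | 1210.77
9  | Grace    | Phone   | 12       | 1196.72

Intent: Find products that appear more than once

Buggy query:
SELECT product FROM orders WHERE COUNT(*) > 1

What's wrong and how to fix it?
Bug: COUNT(*) is an aggregate and cannot be used in WHERE

Fix: GROUP BY product, then filter groups with HAVING COUNT(*) > 1

Corrected query:
SELECT product FROM orders GROUP BY product HAVING COUNT(*) > 1

Result:
product
-------
Phone  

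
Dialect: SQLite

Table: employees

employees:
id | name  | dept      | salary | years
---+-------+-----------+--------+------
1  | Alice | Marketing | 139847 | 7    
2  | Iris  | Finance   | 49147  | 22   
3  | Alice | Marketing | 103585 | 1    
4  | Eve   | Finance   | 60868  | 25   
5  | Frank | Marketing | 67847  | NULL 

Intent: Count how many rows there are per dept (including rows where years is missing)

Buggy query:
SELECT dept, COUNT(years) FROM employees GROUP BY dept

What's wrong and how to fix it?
Bug: COUNT(years) skips NULLs, so groups with missing years are undercounted

Fix: Replace COUNT(years) with COUNT(*)

Corrected query:
SELECT dept, COUNT(*) FROM employees GROUP BY dept

Result:
dept      | COUNT(*)
----------+---------
Finance   | 2       
Marketing | 3       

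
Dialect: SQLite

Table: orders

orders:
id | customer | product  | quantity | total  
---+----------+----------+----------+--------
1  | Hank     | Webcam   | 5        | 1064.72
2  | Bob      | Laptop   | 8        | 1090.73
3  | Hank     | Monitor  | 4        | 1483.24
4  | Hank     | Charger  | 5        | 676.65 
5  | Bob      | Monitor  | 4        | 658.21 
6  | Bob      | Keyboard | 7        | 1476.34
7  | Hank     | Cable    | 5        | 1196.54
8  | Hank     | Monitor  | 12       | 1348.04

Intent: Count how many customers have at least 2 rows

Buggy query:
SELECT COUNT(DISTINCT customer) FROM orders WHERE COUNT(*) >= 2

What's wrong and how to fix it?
Bug: WHERE filters individual rows, not groups, so a group-level COUNT is invalid there

Fix: Use a subquery that GROUPs and filters with HAVING, then count its rows

Corrected query:
SELECT COUNT(*) FROM (SELECT customer FROM orders GROUP BY customer HAVING COUNT(*) >= 2)

Result:
COUNT(*)
--------
2       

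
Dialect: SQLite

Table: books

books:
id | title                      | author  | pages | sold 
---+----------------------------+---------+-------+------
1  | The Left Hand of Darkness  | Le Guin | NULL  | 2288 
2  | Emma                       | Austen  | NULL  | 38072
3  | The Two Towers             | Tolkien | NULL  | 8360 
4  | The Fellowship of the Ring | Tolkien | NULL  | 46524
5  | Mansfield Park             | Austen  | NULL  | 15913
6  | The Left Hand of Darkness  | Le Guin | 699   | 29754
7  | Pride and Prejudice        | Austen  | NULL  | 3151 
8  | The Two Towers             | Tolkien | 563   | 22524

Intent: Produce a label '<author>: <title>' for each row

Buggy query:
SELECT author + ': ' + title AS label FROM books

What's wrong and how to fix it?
Bug: '+' is numeric addition; on text columns SQLite converts them to 0 instead of concatenating

Fix: Use the || operator for string concatenation

Corrected query:
SELECT author || ': ' || title AS label FROM books

Result:
label                              
-----------------------------------
Le Guin: The Left Hand of Darkness 
Austen: Emma                       
Tolkien: The Two Towers            
Tolkien: The Fellowship of the Ring
Austen: Mansfield Park             
Le Guin: The Left Hand of Darkness 
Austen: Pride and Prejudice        
Tolkien: The Two Towers            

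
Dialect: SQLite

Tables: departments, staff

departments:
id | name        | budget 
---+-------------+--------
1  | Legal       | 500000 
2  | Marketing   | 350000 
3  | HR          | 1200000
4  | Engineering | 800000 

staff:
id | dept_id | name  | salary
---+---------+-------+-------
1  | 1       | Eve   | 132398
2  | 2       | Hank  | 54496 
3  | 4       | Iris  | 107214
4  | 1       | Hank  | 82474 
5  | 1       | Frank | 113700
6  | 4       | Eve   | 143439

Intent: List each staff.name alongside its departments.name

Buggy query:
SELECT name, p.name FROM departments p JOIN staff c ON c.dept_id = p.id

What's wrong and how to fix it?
Bug: Both tables have a 'name' column; the unqualified reference is ambiguous

Fix: Prefix ambiguous columns with the table alias

Corrected query:
SELECT c.name, p.name FROM departments p JOIN staff c ON c.dept_id = p.id

Result:
name  | name       
------+------------
Eve   | Legal      
Hank  | Marketing  
Iris  | Engineering
Hank  | Legal      
Frank | Legal      
Eve   | Engineering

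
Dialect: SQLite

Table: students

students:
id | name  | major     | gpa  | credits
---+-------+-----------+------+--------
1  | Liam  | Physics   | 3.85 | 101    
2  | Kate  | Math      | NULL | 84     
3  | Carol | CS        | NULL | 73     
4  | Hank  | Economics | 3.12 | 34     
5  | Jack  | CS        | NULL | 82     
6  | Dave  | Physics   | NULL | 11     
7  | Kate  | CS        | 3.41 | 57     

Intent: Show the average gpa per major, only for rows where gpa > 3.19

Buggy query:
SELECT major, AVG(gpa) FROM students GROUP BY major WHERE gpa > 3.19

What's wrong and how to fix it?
Bug: Row-level WHERE must come before GROUP BY in the clause order

Fix: Move the WHERE clause before GROUP BY

Corrected query:
SELECT major, AVG(gpa) FROM students WHERE gpa > 3.19 GROUP BY major

Result:
major   | AVG(gpa)
--------+---------
CS      | 3.41    
Physics | 3.85    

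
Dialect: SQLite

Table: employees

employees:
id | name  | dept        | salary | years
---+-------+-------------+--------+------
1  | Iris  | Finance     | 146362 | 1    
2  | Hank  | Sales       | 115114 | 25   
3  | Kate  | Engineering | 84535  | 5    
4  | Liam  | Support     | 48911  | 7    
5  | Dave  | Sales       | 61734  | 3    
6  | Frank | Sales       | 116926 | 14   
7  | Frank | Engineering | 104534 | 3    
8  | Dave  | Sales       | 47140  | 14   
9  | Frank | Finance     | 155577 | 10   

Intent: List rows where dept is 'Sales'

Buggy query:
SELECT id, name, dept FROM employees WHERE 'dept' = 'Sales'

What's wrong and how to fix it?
Bug: 'dept' in single quotes is a string literal, not the column; the comparison is literal-vs-literal and never true

Fix: Reference the column as dept without single quotes

Corrected query:
SELECT id, name, dept FROM employees WHERE dept = 'Sales'

Result:
id | name  | dept 
---+-------+------
2  | Hank  | Sales
5  | Dave  | Sales
6  | Frank | Sales
8  | Dave  | Sales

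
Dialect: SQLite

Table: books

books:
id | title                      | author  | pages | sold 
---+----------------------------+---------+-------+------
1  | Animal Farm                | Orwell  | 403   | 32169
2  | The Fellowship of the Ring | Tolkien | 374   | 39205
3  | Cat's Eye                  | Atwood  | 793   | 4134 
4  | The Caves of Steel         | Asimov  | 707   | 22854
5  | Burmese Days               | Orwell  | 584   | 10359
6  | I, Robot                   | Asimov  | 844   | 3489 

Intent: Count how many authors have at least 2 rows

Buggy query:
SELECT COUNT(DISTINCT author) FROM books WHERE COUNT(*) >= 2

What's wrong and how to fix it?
Bug: COUNT(*) cannot appear in WHERE; the per-group count doesn't exist yet

Fix: Group first with HAVING COUNT(*) >= 2, then COUNT the resulting groups

Corrected query:
SELECT COUNT(*) FROM (SELECT author FROM books GROUP BY author HAVING COUNT(*) >= 2)

Result:
COUNT(*)
--------
2       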